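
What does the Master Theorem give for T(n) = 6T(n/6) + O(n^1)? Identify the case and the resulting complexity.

Master Theorem for T(n) = 6T(n/6) + O(n^1):

a = 6, b = 6, c = 1
log_b(a) = log_6(6) = 1.0000

Case 2: c = 1 = log_6(6) = 1.0000
T(n) = O(n^1 log n) = O(n log n)

For T(n) = 6T(n/6) + O(n^1): log_6(6) = 1.0000. This is Case 2 of the Master Theorem (c = log_b(a), equal work at all levels), giving O(n log n).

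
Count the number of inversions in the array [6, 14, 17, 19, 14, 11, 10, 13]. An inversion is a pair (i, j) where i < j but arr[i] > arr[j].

Finding inversions in [6, 14, 17, 19, 14, 11, 10, 13]:

(1, 5): arr[1]=14 > arr[5]=11
(1, 6): arr[1]=14 > arr[6]=10
(1, 7): arr[1]=14 > arr[7]=13
(2, 4): arr[2]=17 > arr[4]=14
(2, 5): arr[2]=17 > arr[5]=11
(2, 6): arr[2]=17 > arr[6]=10
(2, 7): arr[2]=17 > arr[7]=13
(3, 4): arr[3]=19 > arr[4]=14
(3, 5): arr[3]=19 > arr[5]=11
(3, 6): arr[3]=19 > arr[6]=10
(3, 7): arr[3]=19 > arr[7]=13
(4, 5): arr[4]=14 > arr[5]=11
(4, 6): arr[4]=14 > arr[6]=10
(4, 7): arr[4]=14 > arr[7]=13
(5, 6): arr[5]=11 > arr[6]=10

Total inversions: 15

The array has 15 inversion(s): (1,5), (1,6), (1,7), (2,4), (2,5), (2,6), (2,7), (3,4), (3,5), (3,6), (3,7), (4,5), (4,6), (4,7), (5,6). Each pair (i,j) satisfies i < j and arr[i] > arr[j].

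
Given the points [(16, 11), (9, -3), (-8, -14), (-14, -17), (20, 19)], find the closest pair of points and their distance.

Computing all pairwise distances among 5 points:

d((16, 11), (9, -3)) = 15.6525
d((16, 11), (-8, -14)) = 34.6554
d((16, 11), (-14, -17)) = 41.0366
d((16, 11), (20, 19)) = 8.9443
d((9, -3), (-8, -14)) = 20.2485
d((9, -3), (-14, -17)) = 26.9258
d((9, -3), (20, 19)) = 24.5967
d((-8, -14), (-14, -17)) = 6.7082 <-- minimum
d((-8, -14), (20, 19)) = 43.2782
d((-14, -17), (20, 19)) = 49.5177

Closest pair: (-8, -14) and (-14, -17) with distance 6.7082

The closest pair is (-8, -14) and (-14, -17) with Euclidean distance 6.7082. For 5 points, brute-force pairwise comparison is shown above. For large n, the divide-and-conquer algorithm (sort by x, recurse on halves, check the dividing strip) achieves O(n log n).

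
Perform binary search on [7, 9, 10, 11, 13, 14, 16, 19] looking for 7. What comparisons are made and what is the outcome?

Binary search for 7 in [7, 9, 10, 11, 13, 14, 16, 19]:

lo=0, hi=7, mid=3, arr[mid]=11 -> 11 > 7, search left half
lo=0, hi=2, mid=1, arr[mid]=9 -> 9 > 7, search left half
lo=0, hi=0, mid=0, arr[mid]=7 -> Found target at index 0!

Binary search finds 7 at index 0 after 3 comparisons. The search repeatedly halves the search space by comparing with the middle element.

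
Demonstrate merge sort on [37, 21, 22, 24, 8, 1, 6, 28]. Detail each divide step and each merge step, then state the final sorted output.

Merge sort trace:

Split: [37, 21, 22, 24, 8, 1, 6, 28] -> [37, 21, 22, 24] and [8, 1, 6, 28]
  Split: [37, 21, 22, 24] -> [37, 21] and [22, 24]
    Split: [37, 21] -> [37] and [21]
    Merge: [37] + [21] -> [21, 37]
    Split: [22, 24] -> [22] and [24]
    Merge: [22] + [24] -> [22, 24]
  Merge: [21, 37] + [22, 24] -> [21, 22, 24, 37]
  Split: [8, 1, 6, 28] -> [8, 1] and [6, 28]
    Split: [8, 1] -> [8] and [1]
    Merge: [8] + [1] -> [1, 8]
    Split: [6, 28] -> [6] and [28]
    Merge: [6] + [28] -> [6, 28]
  Merge: [1, 8] + [6, 28] -> [1, 6, 8, 28]
Merge: [21, 22, 24, 37] + [1, 6, 8, 28] -> [1, 6, 8, 21, 22, 24, 28, 37]

Final sorted array: [1, 6, 8, 21, 22, 24, 28, 37]

The merge sort proceeds by recursively splitting the array and merging sorted halves.
After all merges, the sorted array is [1, 6, 8, 21, 22, 24, 28, 37].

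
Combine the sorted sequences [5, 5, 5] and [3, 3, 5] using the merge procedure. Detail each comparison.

Merging process:

Compare 5 vs 3: take 3 from right. Merged: [3]
Compare 5 vs 3: take 3 from right. Merged: [3, 3]
Compare 5 vs 5: take 5 from left. Merged: [3, 3, 5]
Compare 5 vs 5: take 5 from left. Merged: [3, 3, 5, 5]
Compare 5 vs 5: take 5 from left. Merged: [3, 3, 5, 5, 5]
Append remaining from right: [5]. Merged: [3, 3, 5, 5, 5, 5]

Final merged array: [3, 3, 5, 5, 5, 5]
Total comparisons: 5

The merged array is [3, 3, 5, 5, 5, 5], requiring 5 comparisons. The merge step runs in O(n) time where n is the total number of elements.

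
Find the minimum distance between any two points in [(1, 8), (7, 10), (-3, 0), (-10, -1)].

Computing all pairwise distances among 4 points:

d((1, 8), (7, 10)) = 6.3246 <-- minimum
d((1, 8), (-3, 0)) = 8.9443
d((1, 8), (-10, -1)) = 14.2127
d((7, 10), (-3, 0)) = 14.1421
d((7, 10), (-10, -1)) = 20.2485
d((-3, 0), (-10, -1)) = 7.0711

Closest pair: (1, 8) and (7, 10) with distance 6.3246

The closest pair is (1, 8) and (7, 10) with Euclidean distance 6.3246. For 4 points, brute-force pairwise comparison is shown above. For large n, the divide-and-conquer algorithm (sort by x, recurse on halves, check the dividing strip) achieves O(n log n).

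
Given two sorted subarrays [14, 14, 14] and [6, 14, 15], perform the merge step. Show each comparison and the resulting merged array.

Merging process:

Compare 14 vs 6: take 6 from right. Merged: [6]
Compare 14 vs 14: take 14 from left. Merged: [6, 14]
Compare 14 vs 14: take 14 from left. Merged: [6, 14, 14]
Compare 14 vs 14: take 14 from left. Merged: [6, 14, 14, 14]
Append remaining from right: [14, 15]. Merged: [6, 14, 14, 14, 14, 15]

Final merged array: [6, 14, 14, 14, 14, 15]
Total comparisons: 4

The merged array is [6, 14, 14, 14, 14, 15], requiring 4 comparisons. The merge step runs in O(n) time where n is the total number of elements.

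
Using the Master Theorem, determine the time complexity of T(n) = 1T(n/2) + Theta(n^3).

Master Theorem for T(n) = 1T(n/2) + O(n^3):

a = 1, b = 2, c = 3
log_b(a) = log_2(1) = 0.0000

Case 3: c = 3 > log_2(1) = 0.0000
T(n) = O(n^3) = O(n^3)

For T(n) = 1T(n/2) + O(n^3): log_2(1) = 0.0000. This is Case 3 of the Master Theorem (c > log_b(a), work dominated by root), giving O(n^3).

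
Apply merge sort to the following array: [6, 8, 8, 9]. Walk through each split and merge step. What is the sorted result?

Merge sort trace:

Split: [6, 8, 8, 9] -> [6, 8] and [8, 9]
  Split: [6, 8] -> [6] and [8]
  Merge: [6] + [8] -> [6, 8]
  Split: [8, 9] -> [8] and [9]
  Merge: [8] + [9] -> [8, 9]
Merge: [6, 8] + [8, 9] -> [6, 8, 8, 9]

Final sorted array: [6, 8, 8, 9]

The merge sort proceeds by recursively splitting the array and merging sorted halves.
After all merges, the sorted array is [6, 8, 8, 9].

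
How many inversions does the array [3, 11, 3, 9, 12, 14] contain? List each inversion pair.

Finding inversions in [3, 11, 3, 9, 12, 14]:

(1, 2): arr[1]=11 > arr[2]=3
(1, 3): arr[1]=11 > arr[3]=9

Total inversions: 2

The array has 2 inversion(s): (1,2), (1,3). Each pair (i,j) satisfies i < j and arr[i] > arr[j].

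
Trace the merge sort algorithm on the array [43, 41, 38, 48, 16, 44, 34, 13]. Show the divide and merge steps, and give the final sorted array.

Merge sort trace:

Split: [43, 41, 38, 48, 16, 44, 34, 13] -> [43, 41, 38, 48] and [16, 44, 34, 13]
  Split: [43, 41, 38, 48] -> [43, 41] and [38, 48]
    Split: [43, 41] -> [43] and [41]
    Merge: [43] + [41] -> [41, 43]
    Split: [38, 48] -> [38] and [48]
    Merge: [38] + [48] -> [38, 48]
  Merge: [41, 43] + [38, 48] -> [38, 41, 43, 48]
  Split: [16, 44, 34, 13] -> [16, 44] and [34, 13]
    Split: [16, 44] -> [16] and [44]
    Merge: [16] + [44] -> [16, 44]
    Split: [34, 13] -> [34] and [13]
    Merge: [34] + [13] -> [13, 34]
  Merge: [16, 44] + [13, 34] -> [13, 16, 34, 44]
Merge: [38, 41, 43, 48] + [13, 16, 34, 44] -> [13, 16, 34, 38, 41, 43, 44, 48]

Final sorted array: [13, 16, 34, 38, 41, 43, 44, 48]

The merge sort proceeds by recursively splitting the array and merging sorted halves.
After all merges, the sorted array is [13, 16, 34, 38, 41, 43, 44, 48].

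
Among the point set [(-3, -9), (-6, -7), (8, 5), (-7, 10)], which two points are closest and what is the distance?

Computing all pairwise distances among 4 points:

d((-3, -9), (-6, -7)) = 3.6056 <-- minimum
d((-3, -9), (8, 5)) = 17.8045
d((-3, -9), (-7, 10)) = 19.4165
d((-6, -7), (8, 5)) = 18.4391
d((-6, -7), (-7, 10)) = 17.0294
d((8, 5), (-7, 10)) = 15.8114

Closest pair: (-3, -9) and (-6, -7) with distance 3.6056

The closest pair is (-3, -9) and (-6, -7) with Euclidean distance 3.6056. For 4 points, brute-force pairwise comparison is shown above. For large n, the divide-and-conquer algorithm (sort by x, recurse on halves, check the dividing strip) achieves O(n log n).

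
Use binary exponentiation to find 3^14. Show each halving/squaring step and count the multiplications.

Computing 3^14 by squaring (build up from 3^1; each line after the first costs one multiplication):

3^1 = 3
3^2 = (3^1)^2 = 3^2 = 9
3^3 = 3 * 3^2 = 3 * 9 = 27
3^6 = (3^3)^2 = 27^2 = 729
3^7 = 3 * 3^6 = 3 * 729 = 2187
3^14 = (3^7)^2 = 2187^2 = 4782969

Result: 4782969
Multiplications needed: 5 (5 lines after 3^1)

3^14 = 4782969. Using exponentiation by squaring, this requires 5 multiplications. The key idea: if the exponent is even, square the half-power; if odd, multiply by the base once.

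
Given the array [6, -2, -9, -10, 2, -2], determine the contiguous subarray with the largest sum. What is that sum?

Using Kadane's algorithm on [6, -2, -9, -10, 2, -2]:

Scanning through the array:
Position 1 (value -2): max_ending_here = 4, max_so_far = 6
Position 2 (value -9): max_ending_here = -5, max_so_far = 6
Position 3 (value -10): max_ending_here = -10, max_so_far = 6
Position 4 (value 2): max_ending_here = 2, max_so_far = 6
Position 5 (value -2): max_ending_here = 0, max_so_far = 6

Maximum subarray: [6]
Maximum sum: 6

The maximum subarray is [6] with sum 6. This subarray runs from index 0 to index 0.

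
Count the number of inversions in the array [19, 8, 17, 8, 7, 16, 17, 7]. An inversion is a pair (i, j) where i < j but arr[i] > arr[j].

Finding inversions in [19, 8, 17, 8, 7, 16, 17, 7]:

(0, 1): arr[0]=19 > arr[1]=8
(0, 2): arr[0]=19 > arr[2]=17
(0, 3): arr[0]=19 > arr[3]=8
(0, 4): arr[0]=19 > arr[4]=7
(0, 5): arr[0]=19 > arr[5]=16
(0, 6): arr[0]=19 > arr[6]=17
(0, 7): arr[0]=19 > arr[7]=7
(1, 4): arr[1]=8 > arr[4]=7
(1, 7): arr[1]=8 > arr[7]=7
(2, 3): arr[2]=17 > arr[3]=8
(2, 4): arr[2]=17 > arr[4]=7
(2, 5): arr[2]=17 > arr[5]=16
(2, 7): arr[2]=17 > arr[7]=7
(3, 4): arr[3]=8 > arr[4]=7
(3, 7): arr[3]=8 > arr[7]=7
(5, 7): arr[5]=16 > arr[7]=7
(6, 7): arr[6]=17 > arr[7]=7

Total inversions: 17

The array has 17 inversion(s): (0,1), (0,2), (0,3), (0,4), (0,5), (0,6), (0,7), (1,4), (1,7), (2,3), (2,4), (2,5), (2,7), (3,4), (3,7), (5,7), (6,7). Each pair (i,j) satisfies i < j and arr[i] > arr[j].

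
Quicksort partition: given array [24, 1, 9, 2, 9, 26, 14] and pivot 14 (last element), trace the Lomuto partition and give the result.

Lomuto partition with pivot = 14:

Initial array: [24, 1, 9, 2, 9, 26, 14]

arr[0]=24 > 14: no swap
arr[1]=1 <= 14: swap with position 0, array becomes [1, 24, 9, 2, 9, 26, 14]
arr[2]=9 <= 14: swap with position 1, array becomes [1, 9, 24, 2, 9, 26, 14]
arr[3]=2 <= 14: swap with position 2, array becomes [1, 9, 2, 24, 9, 26, 14]
arr[4]=9 <= 14: swap with position 3, array becomes [1, 9, 2, 9, 24, 26, 14]
arr[5]=26 > 14: no swap

Place pivot at position 4: [1, 9, 2, 9, 14, 26, 24]
Pivot position: 4

After partitioning with pivot 14, the array becomes [1, 9, 2, 9, 14, 26, 24]. The pivot is placed at index 4. All elements to the left of the pivot are <= 14, and all elements to the right are > 14.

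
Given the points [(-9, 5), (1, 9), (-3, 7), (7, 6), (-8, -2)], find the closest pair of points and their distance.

Computing all pairwise distances among 5 points:

d((-9, 5), (1, 9)) = 10.7703
d((-9, 5), (-3, 7)) = 6.3246
d((-9, 5), (7, 6)) = 16.0312
d((-9, 5), (-8, -2)) = 7.0711
d((1, 9), (-3, 7)) = 4.4721 <-- minimum
d((1, 9), (7, 6)) = 6.7082
d((1, 9), (-8, -2)) = 14.2127
d((-3, 7), (7, 6)) = 10.0499
d((-3, 7), (-8, -2)) = 10.2956
d((7, 6), (-8, -2)) = 17.0

Closest pair: (1, 9) and (-3, 7) with distance 4.4721

The closest pair is (1, 9) and (-3, 7) with Euclidean distance 4.4721. For 5 points, brute-force pairwise comparison is shown above. For large n, the divide-and-conquer algorithm (sort by x, recurse on halves, check the dividing strip) achieves O(n log n).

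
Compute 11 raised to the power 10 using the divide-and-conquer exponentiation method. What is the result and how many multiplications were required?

Computing 11^10 by squaring (build up from 11^1; each line after the first costs one multiplication):

11^1 = 11
11^2 = (11^1)^2 = 11^2 = 121
11^4 = (11^2)^2 = 121^2 = 14641
11^5 = 11 * 11^4 = 11 * 14641 = 161051
11^10 = (11^5)^2 = 161051^2 = 25937424601

Result: 25937424601
Multiplications needed: 4 (4 lines after 11^1)

11^10 = 25937424601. Using exponentiation by squaring, this requires 4 multiplications. The key idea: if the exponent is even, square the half-power; if odd, multiply by the base once.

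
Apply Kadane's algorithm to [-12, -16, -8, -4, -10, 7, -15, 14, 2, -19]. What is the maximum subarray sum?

Using Kadane's algorithm on [-12, -16, -8, -4, -10, 7, -15, 14, 2, -19]:

Scanning through the array:
Position 1 (value -16): max_ending_here = -16, max_so_far = -12
Position 2 (value -8): max_ending_here = -8, max_so_far = -8
Position 3 (value -4): max_ending_here = -4, max_so_far = -4
Position 4 (value -10): max_ending_here = -10, max_so_far = -4
Position 5 (value 7): max_ending_here = 7, max_so_far = 7
Position 6 (value -15): max_ending_here = -8, max_so_far = 7
Position 7 (value 14): max_ending_here = 14, max_so_far = 14
Position 8 (value 2): max_ending_here = 16, max_so_far = 16
Position 9 (value -19): max_ending_here = -3, max_so_far = 16

Maximum subarray: [14, 2]
Maximum sum: 16

The maximum subarray is [14, 2] with sum 16. This subarray runs from index 7 to index 8.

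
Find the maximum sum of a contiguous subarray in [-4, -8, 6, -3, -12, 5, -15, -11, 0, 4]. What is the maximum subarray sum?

Using Kadane's algorithm on [-4, -8, 6, -3, -12, 5, -15, -11, 0, 4]:

Scanning through the array:
Position 1 (value -8): max_ending_here = -8, max_so_far = -4
Position 2 (value 6): max_ending_here = 6, max_so_far = 6
Position 3 (value -3): max_ending_here = 3, max_so_far = 6
Position 4 (value -12): max_ending_here = -9, max_so_far = 6
Position 5 (value 5): max_ending_here = 5, max_so_far = 6
Position 6 (value -15): max_ending_here = -10, max_so_far = 6
Position 7 (value -11): max_ending_here = -11, max_so_far = 6
Position 8 (value 0): max_ending_here = 0, max_so_far = 6
Position 9 (value 4): max_ending_here = 4, max_so_far = 6

Maximum subarray: [6]
Maximum sum: 6

The maximum subarray is [6] with sum 6. This subarray runs from index 2 to index 2.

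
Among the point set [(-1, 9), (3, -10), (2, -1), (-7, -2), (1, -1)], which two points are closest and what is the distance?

Computing all pairwise distances among 5 points:

d((-1, 9), (3, -10)) = 19.4165
d((-1, 9), (2, -1)) = 10.4403
d((-1, 9), (-7, -2)) = 12.53
d((-1, 9), (1, -1)) = 10.198
d((3, -10), (2, -1)) = 9.0554
d((3, -10), (-7, -2)) = 12.8062
d((3, -10), (1, -1)) = 9.2195
d((2, -1), (-7, -2)) = 9.0554
d((2, -1), (1, -1)) = 1.0 <-- minimum
d((-7, -2), (1, -1)) = 8.0623

Closest pair: (2, -1) and (1, -1) with distance 1.0

The closest pair is (2, -1) and (1, -1) with Euclidean distance 1.0. For 5 points, brute-force pairwise comparison is shown above. For large n, the divide-and-conquer algorithm (sort by x, recurse on halves, check the dividing strip) achieves O(n log n).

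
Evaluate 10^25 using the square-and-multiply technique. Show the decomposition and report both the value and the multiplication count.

Computing 10^25 by squaring (build up from 10^1; each line after the first costs one multiplication):

10^1 = 10
10^2 = (10^1)^2 = 10^2 = 100
10^3 = 10 * 10^2 = 10 * 100 = 1000
10^6 = (10^3)^2 = 1000^2 = 1000000
10^12 = (10^6)^2 = 1000000^2 = 1000000000000
10^24 = (10^12)^2 = 1000000000000^2 = 1000000000000000000000000
10^25 = 10 * 10^24 = 10 * 1000000000000000000000000 = 10000000000000000000000000

Result: 10000000000000000000000000
Multiplications needed: 6 (6 lines after 10^1)

10^25 = 10000000000000000000000000. Using exponentiation by squaring, this requires 6 multiplications. The key idea: if the exponent is even, square the half-power; if odd, multiply by the base once.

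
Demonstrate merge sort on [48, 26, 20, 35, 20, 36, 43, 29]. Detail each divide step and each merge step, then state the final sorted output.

Merge sort trace:

Split: [48, 26, 20, 35, 20, 36, 43, 29] -> [48, 26, 20, 35] and [20, 36, 43, 29]
  Split: [48, 26, 20, 35] -> [48, 26] and [20, 35]
    Split: [48, 26] -> [48] and [26]
    Merge: [48] + [26] -> [26, 48]
    Split: [20, 35] -> [20] and [35]
    Merge: [20] + [35] -> [20, 35]
  Merge: [26, 48] + [20, 35] -> [20, 26, 35, 48]
  Split: [20, 36, 43, 29] -> [20, 36] and [43, 29]
    Split: [20, 36] -> [20] and [36]
    Merge: [20] + [36] -> [20, 36]
    Split: [43, 29] -> [43] and [29]
    Merge: [43] + [29] -> [29, 43]
  Merge: [20, 36] + [29, 43] -> [20, 29, 36, 43]
Merge: [20, 26, 35, 48] + [20, 29, 36, 43] -> [20, 20, 26, 29, 35, 36, 43, 48]

Final sorted array: [20, 20, 26, 29, 35, 36, 43, 48]

The merge sort proceeds by recursively splitting the array and merging sorted halves.
After all merges, the sorted array is [20, 20, 26, 29, 35, 36, 43, 48].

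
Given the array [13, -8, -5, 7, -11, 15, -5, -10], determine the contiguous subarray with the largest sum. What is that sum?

Using Kadane's algorithm on [13, -8, -5, 7, -11, 15, -5, -10]:

Scanning through the array:
Position 1 (value -8): max_ending_here = 5, max_so_far = 13
Position 2 (value -5): max_ending_here = 0, max_so_far = 13
Position 3 (value 7): max_ending_here = 7, max_so_far = 13
Position 4 (value -11): max_ending_here = -4, max_so_far = 13
Position 5 (value 15): max_ending_here = 15, max_so_far = 15
Position 6 (value -5): max_ending_here = 10, max_so_far = 15
Position 7 (value -10): max_ending_here = 0, max_so_far = 15

Maximum subarray: [15]
Maximum sum: 15

The maximum subarray is [15] with sum 15. This subarray runs from index 5 to index 5.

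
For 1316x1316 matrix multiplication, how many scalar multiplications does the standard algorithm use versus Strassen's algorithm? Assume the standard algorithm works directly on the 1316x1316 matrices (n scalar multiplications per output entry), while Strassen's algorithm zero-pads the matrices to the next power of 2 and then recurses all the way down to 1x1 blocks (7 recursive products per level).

Matrix multiplication for 1316x1316 matrices:

Strassen's algorithm requires power-of-2 dimensions. Pad 1316x1316 to 2048x2048 (next power of 2).

Standard algorithm: 1316^3 = 2279122496 multiplications
Strassen's algorithm: 7^(log2(2048)) = 7^11 = 1977326743 multiplications
Savings: 2279122496 - 1977326743 = 301795753 multiplications

Standard: 2279122496 multiplications (1316^3). Strassen: 1977326743 multiplications (7^11, after padding to 2048x2048). Strassen reduces 8 recursive multiplications to 7 at each level.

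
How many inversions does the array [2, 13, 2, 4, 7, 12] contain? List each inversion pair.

Finding inversions in [2, 13, 2, 4, 7, 12]:

(1, 2): arr[1]=13 > arr[2]=2
(1, 3): arr[1]=13 > arr[3]=4
(1, 4): arr[1]=13 > arr[4]=7
(1, 5): arr[1]=13 > arr[5]=12

Total inversions: 4

The array has 4 inversion(s): (1,2), (1,3), (1,4), (1,5). Each pair (i,j) satisfies i < j and arr[i] > arr[j].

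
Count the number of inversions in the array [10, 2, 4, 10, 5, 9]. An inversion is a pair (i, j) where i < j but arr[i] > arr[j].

Finding inversions in [10, 2, 4, 10, 5, 9]:

(0, 1): arr[0]=10 > arr[1]=2
(0, 2): arr[0]=10 > arr[2]=4
(0, 4): arr[0]=10 > arr[4]=5
(0, 5): arr[0]=10 > arr[5]=9
(3, 4): arr[3]=10 > arr[4]=5
(3, 5): arr[3]=10 > arr[5]=9

Total inversions: 6

The array has 6 inversion(s): (0,1), (0,2), (0,4), (0,5), (3,4), (3,5). Each pair (i,j) satisfies i < j and arr[i] > arr[j].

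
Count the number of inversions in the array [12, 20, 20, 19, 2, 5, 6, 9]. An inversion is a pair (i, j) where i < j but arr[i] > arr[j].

Finding inversions in [12, 20, 20, 19, 2, 5, 6, 9]:

(0, 4): arr[0]=12 > arr[4]=2
(0, 5): arr[0]=12 > arr[5]=5
(0, 6): arr[0]=12 > arr[6]=6
(0, 7): arr[0]=12 > arr[7]=9
(1, 3): arr[1]=20 > arr[3]=19
(1, 4): arr[1]=20 > arr[4]=2
(1, 5): arr[1]=20 > arr[5]=5
(1, 6): arr[1]=20 > arr[6]=6
(1, 7): arr[1]=20 > arr[7]=9
(2, 3): arr[2]=20 > arr[3]=19
(2, 4): arr[2]=20 > arr[4]=2
(2, 5): arr[2]=20 > arr[5]=5
(2, 6): arr[2]=20 > arr[6]=6
(2, 7): arr[2]=20 > arr[7]=9
(3, 4): arr[3]=19 > arr[4]=2
(3, 5): arr[3]=19 > arr[5]=5
(3, 6): arr[3]=19 > arr[6]=6
(3, 7): arr[3]=19 > arr[7]=9

Total inversions: 18

The array has 18 inversion(s): (0,4), (0,5), (0,6), (0,7), (1,3), (1,4), (1,5), (1,6), (1,7), (2,3), (2,4), (2,5), (2,6), (2,7), (3,4), (3,5), (3,6), (3,7). Each pair (i,j) satisfies i < j and arr[i] > arr[j].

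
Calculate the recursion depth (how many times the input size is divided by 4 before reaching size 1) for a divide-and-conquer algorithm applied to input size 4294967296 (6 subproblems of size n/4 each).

For divide and conquer with division factor 4:

Problem sizes at each level:
Level 0: 4294967296
Level 1: 1073741824
Level 2: 268435456
Level 3: 67108864
Level 4: 16777216
Level 5: 4194304
Level 6: 1048576
Level 7: 262144
Level 8: 65536
Level 9: 16384
Level 10: 4096
Level 11: 1024
Level 12: 256
Level 13: 64
Level 14: 16
Level 15: 4
Level 16: 1

The root is level 0 and the size-1 base case is level 16 (the tree spans levels 0 through 16, i.e. 17 levels counting the root), so the depth is the number of divisions: log_4(4294967296) = 16

The recursion tree depth is log_4(4294967296) = 16. At each level, the problem size is divided by 4, so it takes 16 divisions to reduce to a base case of size 1. The algorithm makes 6 recursive calls at each level.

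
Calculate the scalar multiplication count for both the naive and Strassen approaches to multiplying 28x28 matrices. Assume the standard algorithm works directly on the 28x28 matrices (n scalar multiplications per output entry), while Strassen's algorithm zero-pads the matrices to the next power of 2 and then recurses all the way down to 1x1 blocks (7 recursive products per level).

Matrix multiplication for 28x28 matrices:

Strassen's algorithm requires power-of-2 dimensions. Pad 28x28 to 32x32 (next power of 2).

Standard algorithm: 28^3 = 21952 multiplications
Strassen's algorithm: 7^(log2(32)) = 7^5 = 16807 multiplications
Savings: 21952 - 16807 = 5145 multiplications

Standard: 21952 multiplications (28^3). Strassen: 16807 multiplications (7^5, after padding to 32x32). Strassen reduces 8 recursive multiplications to 7 at each level.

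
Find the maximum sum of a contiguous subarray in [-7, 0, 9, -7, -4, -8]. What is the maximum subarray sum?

Using Kadane's algorithm on [-7, 0, 9, -7, -4, -8]:

Scanning through the array:
Position 1 (value 0): max_ending_here = 0, max_so_far = 0
Position 2 (value 9): max_ending_here = 9, max_so_far = 9
Position 3 (value -7): max_ending_here = 2, max_so_far = 9
Position 4 (value -4): max_ending_here = -2, max_so_far = 9
Position 5 (value -8): max_ending_here = -8, max_so_far = 9

Maximum subarray: [0, 9]
Maximum sum: 9

The maximum subarray is [0, 9] with sum 9. This subarray runs from index 1 to index 2.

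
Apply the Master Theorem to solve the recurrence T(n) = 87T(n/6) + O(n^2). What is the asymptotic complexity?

Master Theorem for T(n) = 87T(n/6) + O(n^2):

a = 87, b = 6, c = 2
log_b(a) = log_6(87) = 2.4925

Case 1: c = 2 < log_6(87) = 2.4925
T(n) = O(n^(log_6 87))

For T(n) = 87T(n/6) + O(n^2): log_6(87) = 2.4925. This is Case 1 of the Master Theorem (c < log_b(a), work dominated by leaves), giving O(n^(log_6 87)).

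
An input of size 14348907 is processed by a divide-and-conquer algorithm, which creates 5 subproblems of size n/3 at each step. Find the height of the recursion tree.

For divide and conquer with division factor 3:

Problem sizes at each level:
Level 0: 14348907
Level 1: 4782969
Level 2: 1594323
Level 3: 531441
Level 4: 177147
Level 5: 59049
Level 6: 19683
Level 7: 6561
Level 8: 2187
Level 9: 729
Level 10: 243
Level 11: 81
Level 12: 27
Level 13: 9
Level 14: 3
Level 15: 1

The root is level 0 and the size-1 base case is level 15 (the tree spans levels 0 through 15, i.e. 16 levels counting the root), so the depth is the number of divisions: log_3(14348907) = 15

The recursion tree depth is log_3(14348907) = 15. At each level, the problem size is divided by 3, so it takes 15 divisions to reduce to a base case of size 1. The algorithm makes 5 recursive calls at each level.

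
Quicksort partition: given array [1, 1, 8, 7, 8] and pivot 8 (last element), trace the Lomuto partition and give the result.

Lomuto partition with pivot = 8:

Initial array: [1, 1, 8, 7, 8]

arr[0]=1 <= 8: swap with position 0, array becomes [1, 1, 8, 7, 8]
arr[1]=1 <= 8: swap with position 1, array becomes [1, 1, 8, 7, 8]
arr[2]=8 <= 8: swap with position 2, array becomes [1, 1, 8, 7, 8]
arr[3]=7 <= 8: swap with position 3, array becomes [1, 1, 8, 7, 8]

Place pivot at position 4: [1, 1, 8, 7, 8]
Pivot position: 4

After partitioning with pivot 8, the array becomes [1, 1, 8, 7, 8]. The pivot is placed at index 4. All elements to the left of the pivot are <= 8, and all elements to the right are > 8.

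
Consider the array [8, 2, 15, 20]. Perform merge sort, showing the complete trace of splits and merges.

Merge sort trace:

Split: [8, 2, 15, 20] -> [8, 2] and [15, 20]
  Split: [8, 2] -> [8] and [2]
  Merge: [8] + [2] -> [2, 8]
  Split: [15, 20] -> [15] and [20]
  Merge: [15] + [20] -> [15, 20]
Merge: [2, 8] + [15, 20] -> [2, 8, 15, 20]

Final sorted array: [2, 8, 15, 20]

The merge sort proceeds by recursively splitting the array and merging sorted halves.
After all merges, the sorted array is [2, 8, 15, 20].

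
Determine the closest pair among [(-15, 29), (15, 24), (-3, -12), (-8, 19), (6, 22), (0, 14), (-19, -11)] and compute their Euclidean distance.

Computing all pairwise distances among 7 points:

d((-15, 29), (15, 24)) = 30.4138
d((-15, 29), (-3, -12)) = 42.72
d((-15, 29), (-8, 19)) = 12.2066
d((-15, 29), (6, 22)) = 22.1359
d((-15, 29), (0, 14)) = 21.2132
d((-15, 29), (-19, -11)) = 40.1995
d((15, 24), (-3, -12)) = 40.2492
d((15, 24), (-8, 19)) = 23.5372
d((15, 24), (6, 22)) = 9.2195 <-- minimum
d((15, 24), (0, 14)) = 18.0278
d((15, 24), (-19, -11)) = 48.7955
d((-3, -12), (-8, 19)) = 31.4006
d((-3, -12), (6, 22)) = 35.171
d((-3, -12), (0, 14)) = 26.1725
d((-3, -12), (-19, -11)) = 16.0312
d((-8, 19), (6, 22)) = 14.3178
d((-8, 19), (0, 14)) = 9.434
d((-8, 19), (-19, -11)) = 31.9531
d((6, 22), (0, 14)) = 10.0
d((6, 22), (-19, -11)) = 41.4005
d((0, 14), (-19, -11)) = 31.4006

Closest pair: (15, 24) and (6, 22) with distance 9.2195

The closest pair is (15, 24) and (6, 22) with Euclidean distance 9.2195. For 7 points, brute-force pairwise comparison is shown above. For large n, the divide-and-conquer algorithm (sort by x, recurse on halves, check the dividing strip) achieves O(n log n).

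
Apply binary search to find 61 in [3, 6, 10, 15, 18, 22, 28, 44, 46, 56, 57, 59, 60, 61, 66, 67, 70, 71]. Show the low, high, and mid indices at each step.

Binary search for 61 in [3, 6, 10, 15, 18, 22, 28, 44, 46, 56, 57, 59, 60, 61, 66, 67, 70, 71]:

lo=0, hi=17, mid=8, arr[mid]=46 -> 46 < 61, search right half
lo=9, hi=17, mid=13, arr[mid]=61 -> Found target at index 13!

Binary search finds 61 at index 13 after 2 comparisons. The search repeatedly halves the search space by comparing with the middle element.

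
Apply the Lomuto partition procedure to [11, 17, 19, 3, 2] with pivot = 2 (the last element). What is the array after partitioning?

Lomuto partition with pivot = 2:

Initial array: [11, 17, 19, 3, 2]

arr[0]=11 > 2: no swap
arr[1]=17 > 2: no swap
arr[2]=19 > 2: no swap
arr[3]=3 > 2: no swap

Place pivot at position 0: [2, 17, 19, 3, 11]
Pivot position: 0

After partitioning with pivot 2, the array becomes [2, 17, 19, 3, 11]. The pivot is placed at index 0. All elements to the left of the pivot are <= 2, and all elements to the right are > 2.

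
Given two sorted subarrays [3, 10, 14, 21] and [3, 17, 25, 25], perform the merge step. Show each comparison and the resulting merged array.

Merging process:

Compare 3 vs 3: take 3 from left. Merged: [3]
Compare 10 vs 3: take 3 from right. Merged: [3, 3]
Compare 10 vs 17: take 10 from left. Merged: [3, 3, 10]
Compare 14 vs 17: take 14 from left. Merged: [3, 3, 10, 14]
Compare 21 vs 17: take 17 from right. Merged: [3, 3, 10, 14, 17]
Compare 21 vs 25: take 21 from left. Merged: [3, 3, 10, 14, 17, 21]
Append remaining from right: [25, 25]. Merged: [3, 3, 10, 14, 17, 21, 25, 25]

Final merged array: [3, 3, 10, 14, 17, 21, 25, 25]
Total comparisons: 6

The merged array is [3, 3, 10, 14, 17, 21, 25, 25], requiring 6 comparisons. The merge step runs in O(n) time where n is the total number of elements.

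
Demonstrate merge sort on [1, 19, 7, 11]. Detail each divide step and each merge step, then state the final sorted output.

Merge sort trace:

Split: [1, 19, 7, 11] -> [1, 19] and [7, 11]
  Split: [1, 19] -> [1] and [19]
  Merge: [1] + [19] -> [1, 19]
  Split: [7, 11] -> [7] and [11]
  Merge: [7] + [11] -> [7, 11]
Merge: [1, 19] + [7, 11] -> [1, 7, 11, 19]

Final sorted array: [1, 7, 11, 19]

The merge sort proceeds by recursively splitting the array and merging sorted halves.
After all merges, the sorted array is [1, 7, 11, 19].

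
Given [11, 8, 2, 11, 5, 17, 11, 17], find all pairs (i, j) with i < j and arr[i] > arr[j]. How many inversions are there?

Finding inversions in [11, 8, 2, 11, 5, 17, 11, 17]:

(0, 1): arr[0]=11 > arr[1]=8
(0, 2): arr[0]=11 > arr[2]=2
(0, 4): arr[0]=11 > arr[4]=5
(1, 2): arr[1]=8 > arr[2]=2
(1, 4): arr[1]=8 > arr[4]=5
(3, 4): arr[3]=11 > arr[4]=5
(5, 6): arr[5]=17 > arr[6]=11

Total inversions: 7

The array has 7 inversion(s): (0,1), (0,2), (0,4), (1,2), (1,4), (3,4), (5,6). Each pair (i,j) satisfies i < j and arr[i] > arr[j].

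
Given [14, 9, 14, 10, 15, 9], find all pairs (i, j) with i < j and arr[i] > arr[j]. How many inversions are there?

Finding inversions in [14, 9, 14, 10, 15, 9]:

(0, 1): arr[0]=14 > arr[1]=9
(0, 3): arr[0]=14 > arr[3]=10
(0, 5): arr[0]=14 > arr[5]=9
(2, 3): arr[2]=14 > arr[3]=10
(2, 5): arr[2]=14 > arr[5]=9
(3, 5): arr[3]=10 > arr[5]=9
(4, 5): arr[4]=15 > arr[5]=9

Total inversions: 7

The array has 7 inversion(s): (0,1), (0,3), (0,5), (2,3), (2,5), (3,5), (4,5). Each pair (i,j) satisfies i < j and arr[i] > arr[j].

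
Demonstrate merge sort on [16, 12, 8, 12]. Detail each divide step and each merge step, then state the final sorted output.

Merge sort trace:

Split: [16, 12, 8, 12] -> [16, 12] and [8, 12]
  Split: [16, 12] -> [16] and [12]
  Merge: [16] + [12] -> [12, 16]
  Split: [8, 12] -> [8] and [12]
  Merge: [8] + [12] -> [8, 12]
Merge: [12, 16] + [8, 12] -> [8, 12, 12, 16]

Final sorted array: [8, 12, 12, 16]

The merge sort proceeds by recursively splitting the array and merging sorted halves.
After all merges, the sorted array is [8, 12, 12, 16].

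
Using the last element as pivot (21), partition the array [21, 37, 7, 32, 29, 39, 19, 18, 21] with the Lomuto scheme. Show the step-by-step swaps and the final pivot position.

Lomuto partition with pivot = 21:

Initial array: [21, 37, 7, 32, 29, 39, 19, 18, 21]

arr[0]=21 <= 21: swap with position 0, array becomes [21, 37, 7, 32, 29, 39, 19, 18, 21]
arr[1]=37 > 21: no swap
arr[2]=7 <= 21: swap with position 1, array becomes [21, 7, 37, 32, 29, 39, 19, 18, 21]
arr[3]=32 > 21: no swap
arr[4]=29 > 21: no swap
arr[5]=39 > 21: no swap
arr[6]=19 <= 21: swap with position 2, array becomes [21, 7, 19, 32, 29, 39, 37, 18, 21]
arr[7]=18 <= 21: swap with position 3, array becomes [21, 7, 19, 18, 29, 39, 37, 32, 21]

Place pivot at position 4: [21, 7, 19, 18, 21, 39, 37, 32, 29]
Pivot position: 4

After partitioning with pivot 21, the array becomes [21, 7, 19, 18, 21, 39, 37, 32, 29]. The pivot is placed at index 4. All elements to the left of the pivot are <= 21, and all elements to the right are > 21.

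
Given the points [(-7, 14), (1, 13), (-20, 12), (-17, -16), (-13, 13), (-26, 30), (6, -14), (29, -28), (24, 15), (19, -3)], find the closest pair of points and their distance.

Computing all pairwise distances among 10 points:

d((-7, 14), (1, 13)) = 8.0623
d((-7, 14), (-20, 12)) = 13.1529
d((-7, 14), (-17, -16)) = 31.6228
d((-7, 14), (-13, 13)) = 6.0828 <-- minimum
d((-7, 14), (-26, 30)) = 24.8395
d((-7, 14), (6, -14)) = 30.8707
d((-7, 14), (29, -28)) = 55.3173
d((-7, 14), (24, 15)) = 31.0161
d((-7, 14), (19, -3)) = 31.0644
d((1, 13), (-20, 12)) = 21.0238
d((1, 13), (-17, -16)) = 34.1321
d((1, 13), (-13, 13)) = 14.0
d((1, 13), (-26, 30)) = 31.9061
d((1, 13), (6, -14)) = 27.4591
d((1, 13), (29, -28)) = 49.6488
d((1, 13), (24, 15)) = 23.0868
d((1, 13), (19, -3)) = 24.0832
d((-20, 12), (-17, -16)) = 28.1603
d((-20, 12), (-13, 13)) = 7.0711
d((-20, 12), (-26, 30)) = 18.9737
d((-20, 12), (6, -14)) = 36.7696
d((-20, 12), (29, -28)) = 63.2535
d((-20, 12), (24, 15)) = 44.1022
d((-20, 12), (19, -3)) = 41.7852
d((-17, -16), (-13, 13)) = 29.2746
d((-17, -16), (-26, 30)) = 46.8722
d((-17, -16), (6, -14)) = 23.0868
d((-17, -16), (29, -28)) = 47.5395
d((-17, -16), (24, 15)) = 51.4004
d((-17, -16), (19, -3)) = 38.2753
d((-13, 13), (-26, 30)) = 21.4009
d((-13, 13), (6, -14)) = 33.0151
d((-13, 13), (29, -28)) = 58.6941
d((-13, 13), (24, 15)) = 37.054
d((-13, 13), (19, -3)) = 35.7771
d((-26, 30), (6, -14)) = 54.4059
d((-26, 30), (29, -28)) = 79.9312
d((-26, 30), (24, 15)) = 52.2015
d((-26, 30), (19, -3)) = 55.8032
d((6, -14), (29, -28)) = 26.9258
d((6, -14), (24, 15)) = 34.1321
d((6, -14), (19, -3)) = 17.0294
d((29, -28), (24, 15)) = 43.2897
d((29, -28), (19, -3)) = 26.9258
d((24, 15), (19, -3)) = 18.6815

Closest pair: (-7, 14) and (-13, 13) with distance 6.0828

The closest pair is (-7, 14) and (-13, 13) with Euclidean distance 6.0828. For 10 points, brute-force pairwise comparison is shown above. For large n, the divide-and-conquer algorithm (sort by x, recurse on halves, check the dividing strip) achieves O(n log n).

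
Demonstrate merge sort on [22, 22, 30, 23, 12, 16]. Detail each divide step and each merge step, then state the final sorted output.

Merge sort trace:

Split: [22, 22, 30, 23, 12, 16] -> [22, 22, 30] and [23, 12, 16]
  Split: [22, 22, 30] -> [22] and [22, 30]
    Split: [22, 30] -> [22] and [30]
    Merge: [22] + [30] -> [22, 30]
  Merge: [22] + [22, 30] -> [22, 22, 30]
  Split: [23, 12, 16] -> [23] and [12, 16]
    Split: [12, 16] -> [12] and [16]
    Merge: [12] + [16] -> [12, 16]
  Merge: [23] + [12, 16] -> [12, 16, 23]
Merge: [22, 22, 30] + [12, 16, 23] -> [12, 16, 22, 22, 23, 30]

Final sorted array: [12, 16, 22, 22, 23, 30]

The merge sort proceeds by recursively splitting the array and merging sorted halves.
After all merges, the sorted array is [12, 16, 22, 22, 23, 30].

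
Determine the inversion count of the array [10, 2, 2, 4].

Finding inversions in [10, 2, 2, 4]:

(0, 1): arr[0]=10 > arr[1]=2
(0, 2): arr[0]=10 > arr[2]=2
(0, 3): arr[0]=10 > arr[3]=4

Total inversions: 3

The array has 3 inversion(s): (0,1), (0,2), (0,3). Each pair (i,j) satisfies i < j and arr[i] > arr[j].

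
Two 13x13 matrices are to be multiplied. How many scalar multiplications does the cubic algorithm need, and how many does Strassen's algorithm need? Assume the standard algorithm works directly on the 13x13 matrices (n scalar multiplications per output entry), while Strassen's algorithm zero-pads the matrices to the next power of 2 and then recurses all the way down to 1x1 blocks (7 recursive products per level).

Matrix multiplication for 13x13 matrices:

Strassen's algorithm requires power-of-2 dimensions. Pad 13x13 to 16x16 (next power of 2).

Standard algorithm: 13^3 = 2197 multiplications
Strassen's algorithm: 7^(log2(16)) = 7^4 = 2401 multiplications
Difference: 2197 - 2401 = -204 (Strassen uses MORE here due to padding overhead — for small or just-over-power-of-2 n, padding can outweigh the per-level savings)

Standard: 2197 multiplications (13^3). Strassen: 2401 multiplications (7^4, after padding to 16x16). Strassen reduces 8 recursive multiplications to 7 at each level.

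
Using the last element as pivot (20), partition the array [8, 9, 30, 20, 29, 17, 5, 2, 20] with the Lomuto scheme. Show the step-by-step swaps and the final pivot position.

Lomuto partition with pivot = 20:

Initial array: [8, 9, 30, 20, 29, 17, 5, 2, 20]

arr[0]=8 <= 20: swap with position 0, array becomes [8, 9, 30, 20, 29, 17, 5, 2, 20]
arr[1]=9 <= 20: swap with position 1, array becomes [8, 9, 30, 20, 29, 17, 5, 2, 20]
arr[2]=30 > 20: no swap
arr[3]=20 <= 20: swap with position 2, array becomes [8, 9, 20, 30, 29, 17, 5, 2, 20]
arr[4]=29 > 20: no swap
arr[5]=17 <= 20: swap with position 3, array becomes [8, 9, 20, 17, 29, 30, 5, 2, 20]
arr[6]=5 <= 20: swap with position 4, array becomes [8, 9, 20, 17, 5, 30, 29, 2, 20]
arr[7]=2 <= 20: swap with position 5, array becomes [8, 9, 20, 17, 5, 2, 29, 30, 20]

Place pivot at position 6: [8, 9, 20, 17, 5, 2, 20, 30, 29]
Pivot position: 6

After partitioning with pivot 20, the array becomes [8, 9, 20, 17, 5, 2, 20, 30, 29]. The pivot is placed at index 6. All elements to the left of the pivot are <= 20, and all elements to the right are > 20.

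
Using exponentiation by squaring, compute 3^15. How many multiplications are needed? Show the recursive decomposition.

Computing 3^15 by squaring (build up from 3^1; each line after the first costs one multiplication):

3^1 = 3
3^2 = (3^1)^2 = 3^2 = 9
3^3 = 3 * 3^2 = 3 * 9 = 27
3^6 = (3^3)^2 = 27^2 = 729
3^7 = 3 * 3^6 = 3 * 729 = 2187
3^14 = (3^7)^2 = 2187^2 = 4782969
3^15 = 3 * 3^14 = 3 * 4782969 = 14348907

Result: 14348907
Multiplications needed: 6 (6 lines after 3^1)

3^15 = 14348907. Using exponentiation by squaring, this requires 6 multiplications. The key idea: if the exponent is even, square the half-power; if odd, multiply by the base once.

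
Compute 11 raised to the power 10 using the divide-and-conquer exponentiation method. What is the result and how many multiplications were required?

Computing 11^10 by squaring (build up from 11^1; each line after the first costs one multiplication):

11^1 = 11
11^2 = (11^1)^2 = 11^2 = 121
11^4 = (11^2)^2 = 121^2 = 14641
11^5 = 11 * 11^4 = 11 * 14641 = 161051
11^10 = (11^5)^2 = 161051^2 = 25937424601

Result: 25937424601
Multiplications needed: 4 (4 lines after 11^1)

11^10 = 25937424601. Using exponentiation by squaring, this requires 4 multiplications. The key idea: if the exponent is even, square the half-power; if odd, multiply by the base once.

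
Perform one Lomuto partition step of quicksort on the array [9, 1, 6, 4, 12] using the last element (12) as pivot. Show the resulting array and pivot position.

Lomuto partition with pivot = 12:

Initial array: [9, 1, 6, 4, 12]

arr[0]=9 <= 12: swap with position 0, array becomes [9, 1, 6, 4, 12]
arr[1]=1 <= 12: swap with position 1, array becomes [9, 1, 6, 4, 12]
arr[2]=6 <= 12: swap with position 2, array becomes [9, 1, 6, 4, 12]
arr[3]=4 <= 12: swap with position 3, array becomes [9, 1, 6, 4, 12]

Place pivot at position 4: [9, 1, 6, 4, 12]
Pivot position: 4

After partitioning with pivot 12, the array becomes [9, 1, 6, 4, 12]. The pivot is placed at index 4. All elements to the left of the pivot are <= 12, and all elements to the right are > 12.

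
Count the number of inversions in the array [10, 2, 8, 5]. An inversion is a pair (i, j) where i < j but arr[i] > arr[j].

Finding inversions in [10, 2, 8, 5]:

(0, 1): arr[0]=10 > arr[1]=2
(0, 2): arr[0]=10 > arr[2]=8
(0, 3): arr[0]=10 > arr[3]=5
(2, 3): arr[2]=8 > arr[3]=5

Total inversions: 4

The array has 4 inversion(s): (0,1), (0,2), (0,3), (2,3). Each pair (i,j) satisfies i < j and arr[i] > arr[j].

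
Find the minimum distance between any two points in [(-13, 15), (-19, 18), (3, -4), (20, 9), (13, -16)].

Computing all pairwise distances among 5 points:

d((-13, 15), (-19, 18)) = 6.7082 <-- minimum
d((-13, 15), (3, -4)) = 24.8395
d((-13, 15), (20, 9)) = 33.541
d((-13, 15), (13, -16)) = 40.4599
d((-19, 18), (3, -4)) = 31.1127
d((-19, 18), (20, 9)) = 40.025
d((-19, 18), (13, -16)) = 46.6905
d((3, -4), (20, 9)) = 21.4009
d((3, -4), (13, -16)) = 15.6205
d((20, 9), (13, -16)) = 25.9615

Closest pair: (-13, 15) and (-19, 18) with distance 6.7082

The closest pair is (-13, 15) and (-19, 18) with Euclidean distance 6.7082. For 5 points, brute-force pairwise comparison is shown above. For large n, the divide-and-conquer algorithm (sort by x, recurse on halves, check the dividing strip) achieves O(n log n).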